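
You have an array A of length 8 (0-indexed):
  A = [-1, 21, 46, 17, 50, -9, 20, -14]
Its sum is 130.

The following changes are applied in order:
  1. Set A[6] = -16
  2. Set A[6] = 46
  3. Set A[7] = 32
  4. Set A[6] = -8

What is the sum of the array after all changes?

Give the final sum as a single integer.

Answer: 148

Derivation:
Initial sum: 130
Change 1: A[6] 20 -> -16, delta = -36, sum = 94
Change 2: A[6] -16 -> 46, delta = 62, sum = 156
Change 3: A[7] -14 -> 32, delta = 46, sum = 202
Change 4: A[6] 46 -> -8, delta = -54, sum = 148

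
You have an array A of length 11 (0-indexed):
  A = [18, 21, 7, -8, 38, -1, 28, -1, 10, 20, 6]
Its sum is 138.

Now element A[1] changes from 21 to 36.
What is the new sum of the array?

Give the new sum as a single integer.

Answer: 153

Derivation:
Old value at index 1: 21
New value at index 1: 36
Delta = 36 - 21 = 15
New sum = old_sum + delta = 138 + (15) = 153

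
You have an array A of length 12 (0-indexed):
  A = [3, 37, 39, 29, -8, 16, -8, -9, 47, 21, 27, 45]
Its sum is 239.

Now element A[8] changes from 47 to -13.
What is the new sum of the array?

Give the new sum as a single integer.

Answer: 179

Derivation:
Old value at index 8: 47
New value at index 8: -13
Delta = -13 - 47 = -60
New sum = old_sum + delta = 239 + (-60) = 179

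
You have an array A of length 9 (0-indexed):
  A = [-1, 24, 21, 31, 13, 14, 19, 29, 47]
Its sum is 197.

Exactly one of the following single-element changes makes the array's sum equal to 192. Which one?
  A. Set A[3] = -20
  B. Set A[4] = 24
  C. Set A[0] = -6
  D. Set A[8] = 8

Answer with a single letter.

Option A: A[3] 31->-20, delta=-51, new_sum=197+(-51)=146
Option B: A[4] 13->24, delta=11, new_sum=197+(11)=208
Option C: A[0] -1->-6, delta=-5, new_sum=197+(-5)=192 <-- matches target
Option D: A[8] 47->8, delta=-39, new_sum=197+(-39)=158

Answer: C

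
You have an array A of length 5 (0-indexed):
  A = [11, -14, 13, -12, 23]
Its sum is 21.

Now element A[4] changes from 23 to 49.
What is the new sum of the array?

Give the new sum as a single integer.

Answer: 47

Derivation:
Old value at index 4: 23
New value at index 4: 49
Delta = 49 - 23 = 26
New sum = old_sum + delta = 21 + (26) = 47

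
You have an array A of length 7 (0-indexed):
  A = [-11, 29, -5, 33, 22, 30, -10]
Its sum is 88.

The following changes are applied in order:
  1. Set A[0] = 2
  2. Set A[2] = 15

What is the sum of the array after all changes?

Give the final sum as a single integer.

Answer: 121

Derivation:
Initial sum: 88
Change 1: A[0] -11 -> 2, delta = 13, sum = 101
Change 2: A[2] -5 -> 15, delta = 20, sum = 121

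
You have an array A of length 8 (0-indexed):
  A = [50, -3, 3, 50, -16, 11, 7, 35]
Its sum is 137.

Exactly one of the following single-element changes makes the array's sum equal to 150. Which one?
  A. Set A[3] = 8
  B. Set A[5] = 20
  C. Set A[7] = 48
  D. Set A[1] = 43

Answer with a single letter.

Option A: A[3] 50->8, delta=-42, new_sum=137+(-42)=95
Option B: A[5] 11->20, delta=9, new_sum=137+(9)=146
Option C: A[7] 35->48, delta=13, new_sum=137+(13)=150 <-- matches target
Option D: A[1] -3->43, delta=46, new_sum=137+(46)=183

Answer: C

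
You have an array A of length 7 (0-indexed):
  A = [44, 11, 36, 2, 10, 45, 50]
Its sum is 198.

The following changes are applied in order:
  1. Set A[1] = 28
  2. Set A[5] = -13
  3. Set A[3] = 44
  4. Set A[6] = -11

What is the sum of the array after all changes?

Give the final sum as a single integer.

Initial sum: 198
Change 1: A[1] 11 -> 28, delta = 17, sum = 215
Change 2: A[5] 45 -> -13, delta = -58, sum = 157
Change 3: A[3] 2 -> 44, delta = 42, sum = 199
Change 4: A[6] 50 -> -11, delta = -61, sum = 138

Answer: 138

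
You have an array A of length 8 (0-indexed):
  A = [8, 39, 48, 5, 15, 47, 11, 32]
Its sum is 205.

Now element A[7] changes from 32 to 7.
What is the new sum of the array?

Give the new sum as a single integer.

Answer: 180

Derivation:
Old value at index 7: 32
New value at index 7: 7
Delta = 7 - 32 = -25
New sum = old_sum + delta = 205 + (-25) = 180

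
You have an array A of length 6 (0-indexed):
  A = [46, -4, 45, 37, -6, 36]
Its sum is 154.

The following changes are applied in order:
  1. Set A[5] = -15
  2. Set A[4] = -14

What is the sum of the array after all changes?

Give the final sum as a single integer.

Initial sum: 154
Change 1: A[5] 36 -> -15, delta = -51, sum = 103
Change 2: A[4] -6 -> -14, delta = -8, sum = 95

Answer: 95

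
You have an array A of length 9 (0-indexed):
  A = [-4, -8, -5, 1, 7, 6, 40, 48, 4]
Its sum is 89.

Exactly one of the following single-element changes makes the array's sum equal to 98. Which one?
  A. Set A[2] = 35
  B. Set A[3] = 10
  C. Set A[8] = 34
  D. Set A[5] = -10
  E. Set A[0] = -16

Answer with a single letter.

Answer: B

Derivation:
Option A: A[2] -5->35, delta=40, new_sum=89+(40)=129
Option B: A[3] 1->10, delta=9, new_sum=89+(9)=98 <-- matches target
Option C: A[8] 4->34, delta=30, new_sum=89+(30)=119
Option D: A[5] 6->-10, delta=-16, new_sum=89+(-16)=73
Option E: A[0] -4->-16, delta=-12, new_sum=89+(-12)=77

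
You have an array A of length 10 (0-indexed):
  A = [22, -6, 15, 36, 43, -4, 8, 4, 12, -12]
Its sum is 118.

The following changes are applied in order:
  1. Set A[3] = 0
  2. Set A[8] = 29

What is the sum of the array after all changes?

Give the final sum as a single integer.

Answer: 99

Derivation:
Initial sum: 118
Change 1: A[3] 36 -> 0, delta = -36, sum = 82
Change 2: A[8] 12 -> 29, delta = 17, sum = 99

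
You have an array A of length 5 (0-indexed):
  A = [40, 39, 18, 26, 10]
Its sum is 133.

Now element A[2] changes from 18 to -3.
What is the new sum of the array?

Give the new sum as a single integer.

Old value at index 2: 18
New value at index 2: -3
Delta = -3 - 18 = -21
New sum = old_sum + delta = 133 + (-21) = 112

Answer: 112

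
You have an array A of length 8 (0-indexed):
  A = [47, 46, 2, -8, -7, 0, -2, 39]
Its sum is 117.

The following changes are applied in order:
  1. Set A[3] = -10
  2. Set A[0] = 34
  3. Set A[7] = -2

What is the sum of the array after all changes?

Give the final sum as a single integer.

Initial sum: 117
Change 1: A[3] -8 -> -10, delta = -2, sum = 115
Change 2: A[0] 47 -> 34, delta = -13, sum = 102
Change 3: A[7] 39 -> -2, delta = -41, sum = 61

Answer: 61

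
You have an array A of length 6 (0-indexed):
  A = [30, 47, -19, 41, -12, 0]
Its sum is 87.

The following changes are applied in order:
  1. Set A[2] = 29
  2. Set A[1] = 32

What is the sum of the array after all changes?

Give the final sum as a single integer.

Initial sum: 87
Change 1: A[2] -19 -> 29, delta = 48, sum = 135
Change 2: A[1] 47 -> 32, delta = -15, sum = 120

Answer: 120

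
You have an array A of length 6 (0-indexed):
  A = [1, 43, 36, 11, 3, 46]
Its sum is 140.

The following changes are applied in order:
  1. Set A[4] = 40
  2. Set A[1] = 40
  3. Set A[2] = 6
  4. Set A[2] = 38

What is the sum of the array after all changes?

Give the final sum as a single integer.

Initial sum: 140
Change 1: A[4] 3 -> 40, delta = 37, sum = 177
Change 2: A[1] 43 -> 40, delta = -3, sum = 174
Change 3: A[2] 36 -> 6, delta = -30, sum = 144
Change 4: A[2] 6 -> 38, delta = 32, sum = 176

Answer: 176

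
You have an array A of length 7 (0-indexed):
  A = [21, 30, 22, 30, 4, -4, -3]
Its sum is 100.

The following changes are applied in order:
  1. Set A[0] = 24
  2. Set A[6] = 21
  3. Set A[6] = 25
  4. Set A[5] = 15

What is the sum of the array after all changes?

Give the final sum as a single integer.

Initial sum: 100
Change 1: A[0] 21 -> 24, delta = 3, sum = 103
Change 2: A[6] -3 -> 21, delta = 24, sum = 127
Change 3: A[6] 21 -> 25, delta = 4, sum = 131
Change 4: A[5] -4 -> 15, delta = 19, sum = 150

Answer: 150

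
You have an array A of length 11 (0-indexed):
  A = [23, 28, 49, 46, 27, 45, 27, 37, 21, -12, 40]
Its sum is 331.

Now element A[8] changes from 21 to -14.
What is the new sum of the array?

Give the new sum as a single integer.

Answer: 296

Derivation:
Old value at index 8: 21
New value at index 8: -14
Delta = -14 - 21 = -35
New sum = old_sum + delta = 331 + (-35) = 296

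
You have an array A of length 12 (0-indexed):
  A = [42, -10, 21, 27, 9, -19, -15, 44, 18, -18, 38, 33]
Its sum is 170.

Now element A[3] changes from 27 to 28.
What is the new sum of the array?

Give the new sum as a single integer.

Answer: 171

Derivation:
Old value at index 3: 27
New value at index 3: 28
Delta = 28 - 27 = 1
New sum = old_sum + delta = 170 + (1) = 171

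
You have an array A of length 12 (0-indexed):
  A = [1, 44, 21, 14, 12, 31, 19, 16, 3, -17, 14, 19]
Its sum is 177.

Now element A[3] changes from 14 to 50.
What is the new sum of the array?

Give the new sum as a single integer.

Answer: 213

Derivation:
Old value at index 3: 14
New value at index 3: 50
Delta = 50 - 14 = 36
New sum = old_sum + delta = 177 + (36) = 213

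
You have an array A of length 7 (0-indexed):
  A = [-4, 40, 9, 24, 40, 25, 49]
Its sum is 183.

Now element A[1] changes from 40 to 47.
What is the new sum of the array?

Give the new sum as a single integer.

Old value at index 1: 40
New value at index 1: 47
Delta = 47 - 40 = 7
New sum = old_sum + delta = 183 + (7) = 190

Answer: 190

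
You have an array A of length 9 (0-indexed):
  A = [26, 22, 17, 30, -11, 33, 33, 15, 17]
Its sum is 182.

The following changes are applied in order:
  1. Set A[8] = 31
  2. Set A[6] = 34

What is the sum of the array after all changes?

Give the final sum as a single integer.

Initial sum: 182
Change 1: A[8] 17 -> 31, delta = 14, sum = 196
Change 2: A[6] 33 -> 34, delta = 1, sum = 197

Answer: 197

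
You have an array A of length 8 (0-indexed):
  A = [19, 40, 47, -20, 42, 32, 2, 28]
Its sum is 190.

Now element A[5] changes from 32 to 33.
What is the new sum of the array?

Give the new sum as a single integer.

Answer: 191

Derivation:
Old value at index 5: 32
New value at index 5: 33
Delta = 33 - 32 = 1
New sum = old_sum + delta = 190 + (1) = 191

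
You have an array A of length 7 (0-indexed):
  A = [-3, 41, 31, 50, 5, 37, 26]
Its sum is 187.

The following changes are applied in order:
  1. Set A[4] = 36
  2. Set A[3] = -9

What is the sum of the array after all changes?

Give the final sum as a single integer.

Answer: 159

Derivation:
Initial sum: 187
Change 1: A[4] 5 -> 36, delta = 31, sum = 218
Change 2: A[3] 50 -> -9, delta = -59, sum = 159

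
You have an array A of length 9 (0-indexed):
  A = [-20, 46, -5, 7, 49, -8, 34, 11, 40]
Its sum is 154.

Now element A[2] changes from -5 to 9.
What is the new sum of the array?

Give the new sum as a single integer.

Answer: 168

Derivation:
Old value at index 2: -5
New value at index 2: 9
Delta = 9 - -5 = 14
New sum = old_sum + delta = 154 + (14) = 168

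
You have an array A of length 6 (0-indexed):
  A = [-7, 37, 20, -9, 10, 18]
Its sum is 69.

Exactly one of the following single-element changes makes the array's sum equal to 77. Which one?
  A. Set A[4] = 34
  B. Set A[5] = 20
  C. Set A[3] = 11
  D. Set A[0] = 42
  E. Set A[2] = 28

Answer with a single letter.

Answer: E

Derivation:
Option A: A[4] 10->34, delta=24, new_sum=69+(24)=93
Option B: A[5] 18->20, delta=2, new_sum=69+(2)=71
Option C: A[3] -9->11, delta=20, new_sum=69+(20)=89
Option D: A[0] -7->42, delta=49, new_sum=69+(49)=118
Option E: A[2] 20->28, delta=8, new_sum=69+(8)=77 <-- matches target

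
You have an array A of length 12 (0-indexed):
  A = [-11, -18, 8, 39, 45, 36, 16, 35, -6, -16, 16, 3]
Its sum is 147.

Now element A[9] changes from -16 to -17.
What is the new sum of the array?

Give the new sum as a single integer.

Answer: 146

Derivation:
Old value at index 9: -16
New value at index 9: -17
Delta = -17 - -16 = -1
New sum = old_sum + delta = 147 + (-1) = 146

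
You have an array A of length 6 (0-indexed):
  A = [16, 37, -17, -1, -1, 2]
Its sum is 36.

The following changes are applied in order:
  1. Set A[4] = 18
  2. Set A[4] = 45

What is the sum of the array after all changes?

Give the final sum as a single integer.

Answer: 82

Derivation:
Initial sum: 36
Change 1: A[4] -1 -> 18, delta = 19, sum = 55
Change 2: A[4] 18 -> 45, delta = 27, sum = 82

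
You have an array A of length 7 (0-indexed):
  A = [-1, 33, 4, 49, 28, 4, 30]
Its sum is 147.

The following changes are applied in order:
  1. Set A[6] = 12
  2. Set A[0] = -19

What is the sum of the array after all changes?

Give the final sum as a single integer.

Initial sum: 147
Change 1: A[6] 30 -> 12, delta = -18, sum = 129
Change 2: A[0] -1 -> -19, delta = -18, sum = 111

Answer: 111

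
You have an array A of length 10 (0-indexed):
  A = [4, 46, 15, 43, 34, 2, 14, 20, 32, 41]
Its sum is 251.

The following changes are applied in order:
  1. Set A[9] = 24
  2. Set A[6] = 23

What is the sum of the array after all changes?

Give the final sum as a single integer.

Initial sum: 251
Change 1: A[9] 41 -> 24, delta = -17, sum = 234
Change 2: A[6] 14 -> 23, delta = 9, sum = 243

Answer: 243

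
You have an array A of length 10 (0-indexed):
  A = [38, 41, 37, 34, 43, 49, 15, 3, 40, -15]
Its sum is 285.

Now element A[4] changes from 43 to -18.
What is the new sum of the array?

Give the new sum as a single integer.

Old value at index 4: 43
New value at index 4: -18
Delta = -18 - 43 = -61
New sum = old_sum + delta = 285 + (-61) = 224

Answer: 224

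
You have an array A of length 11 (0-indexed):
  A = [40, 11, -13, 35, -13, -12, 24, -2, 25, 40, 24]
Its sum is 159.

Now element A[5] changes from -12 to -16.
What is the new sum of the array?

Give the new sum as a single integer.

Answer: 155

Derivation:
Old value at index 5: -12
New value at index 5: -16
Delta = -16 - -12 = -4
New sum = old_sum + delta = 159 + (-4) = 155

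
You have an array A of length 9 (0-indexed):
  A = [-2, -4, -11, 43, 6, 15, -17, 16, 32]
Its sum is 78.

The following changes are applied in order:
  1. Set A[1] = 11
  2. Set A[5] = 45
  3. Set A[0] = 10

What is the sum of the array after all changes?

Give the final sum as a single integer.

Initial sum: 78
Change 1: A[1] -4 -> 11, delta = 15, sum = 93
Change 2: A[5] 15 -> 45, delta = 30, sum = 123
Change 3: A[0] -2 -> 10, delta = 12, sum = 135

Answer: 135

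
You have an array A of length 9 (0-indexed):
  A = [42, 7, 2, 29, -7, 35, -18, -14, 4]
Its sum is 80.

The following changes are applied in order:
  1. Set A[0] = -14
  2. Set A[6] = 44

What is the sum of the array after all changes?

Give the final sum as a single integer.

Initial sum: 80
Change 1: A[0] 42 -> -14, delta = -56, sum = 24
Change 2: A[6] -18 -> 44, delta = 62, sum = 86

Answer: 86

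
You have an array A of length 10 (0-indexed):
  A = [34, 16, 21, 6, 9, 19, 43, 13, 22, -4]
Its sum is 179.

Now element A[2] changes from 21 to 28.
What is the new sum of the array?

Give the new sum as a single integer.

Answer: 186

Derivation:
Old value at index 2: 21
New value at index 2: 28
Delta = 28 - 21 = 7
New sum = old_sum + delta = 179 + (7) = 186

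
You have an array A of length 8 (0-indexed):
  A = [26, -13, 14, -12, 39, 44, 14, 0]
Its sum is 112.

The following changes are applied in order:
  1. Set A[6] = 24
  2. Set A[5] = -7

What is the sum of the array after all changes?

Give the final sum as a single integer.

Initial sum: 112
Change 1: A[6] 14 -> 24, delta = 10, sum = 122
Change 2: A[5] 44 -> -7, delta = -51, sum = 71

Answer: 71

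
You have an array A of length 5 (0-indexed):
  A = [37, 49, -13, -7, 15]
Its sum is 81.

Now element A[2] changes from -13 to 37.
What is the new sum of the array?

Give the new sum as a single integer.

Old value at index 2: -13
New value at index 2: 37
Delta = 37 - -13 = 50
New sum = old_sum + delta = 81 + (50) = 131

Answer: 131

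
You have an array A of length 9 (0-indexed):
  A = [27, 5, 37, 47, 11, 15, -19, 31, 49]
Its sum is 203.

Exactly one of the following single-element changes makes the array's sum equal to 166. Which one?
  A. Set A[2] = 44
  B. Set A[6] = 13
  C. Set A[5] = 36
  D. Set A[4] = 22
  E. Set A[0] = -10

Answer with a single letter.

Option A: A[2] 37->44, delta=7, new_sum=203+(7)=210
Option B: A[6] -19->13, delta=32, new_sum=203+(32)=235
Option C: A[5] 15->36, delta=21, new_sum=203+(21)=224
Option D: A[4] 11->22, delta=11, new_sum=203+(11)=214
Option E: A[0] 27->-10, delta=-37, new_sum=203+(-37)=166 <-- matches target

Answer: E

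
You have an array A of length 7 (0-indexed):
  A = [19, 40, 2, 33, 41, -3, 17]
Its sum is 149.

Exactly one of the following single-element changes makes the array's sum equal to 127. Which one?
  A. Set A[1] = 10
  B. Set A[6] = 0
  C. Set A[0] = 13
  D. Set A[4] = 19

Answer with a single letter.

Option A: A[1] 40->10, delta=-30, new_sum=149+(-30)=119
Option B: A[6] 17->0, delta=-17, new_sum=149+(-17)=132
Option C: A[0] 19->13, delta=-6, new_sum=149+(-6)=143
Option D: A[4] 41->19, delta=-22, new_sum=149+(-22)=127 <-- matches target

Answer: D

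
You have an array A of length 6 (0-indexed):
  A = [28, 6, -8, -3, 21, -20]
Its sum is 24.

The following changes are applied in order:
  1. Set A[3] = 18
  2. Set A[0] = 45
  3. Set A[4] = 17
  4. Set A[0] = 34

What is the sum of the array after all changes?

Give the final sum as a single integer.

Answer: 47

Derivation:
Initial sum: 24
Change 1: A[3] -3 -> 18, delta = 21, sum = 45
Change 2: A[0] 28 -> 45, delta = 17, sum = 62
Change 3: A[4] 21 -> 17, delta = -4, sum = 58
Change 4: A[0] 45 -> 34, delta = -11, sum = 47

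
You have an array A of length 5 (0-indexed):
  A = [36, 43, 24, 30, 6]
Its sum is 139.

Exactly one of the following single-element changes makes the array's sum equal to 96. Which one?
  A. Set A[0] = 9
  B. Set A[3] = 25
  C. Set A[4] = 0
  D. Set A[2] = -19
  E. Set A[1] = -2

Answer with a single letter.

Option A: A[0] 36->9, delta=-27, new_sum=139+(-27)=112
Option B: A[3] 30->25, delta=-5, new_sum=139+(-5)=134
Option C: A[4] 6->0, delta=-6, new_sum=139+(-6)=133
Option D: A[2] 24->-19, delta=-43, new_sum=139+(-43)=96 <-- matches target
Option E: A[1] 43->-2, delta=-45, new_sum=139+(-45)=94

Answer: D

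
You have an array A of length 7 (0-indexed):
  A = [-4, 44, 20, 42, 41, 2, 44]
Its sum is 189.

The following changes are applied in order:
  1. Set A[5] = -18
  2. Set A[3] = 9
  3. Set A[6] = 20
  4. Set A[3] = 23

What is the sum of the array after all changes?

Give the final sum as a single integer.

Answer: 126

Derivation:
Initial sum: 189
Change 1: A[5] 2 -> -18, delta = -20, sum = 169
Change 2: A[3] 42 -> 9, delta = -33, sum = 136
Change 3: A[6] 44 -> 20, delta = -24, sum = 112
Change 4: A[3] 9 -> 23, delta = 14, sum = 126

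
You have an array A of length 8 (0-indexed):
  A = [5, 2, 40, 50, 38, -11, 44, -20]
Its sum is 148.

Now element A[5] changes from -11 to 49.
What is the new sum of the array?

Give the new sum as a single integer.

Answer: 208

Derivation:
Old value at index 5: -11
New value at index 5: 49
Delta = 49 - -11 = 60
New sum = old_sum + delta = 148 + (60) = 208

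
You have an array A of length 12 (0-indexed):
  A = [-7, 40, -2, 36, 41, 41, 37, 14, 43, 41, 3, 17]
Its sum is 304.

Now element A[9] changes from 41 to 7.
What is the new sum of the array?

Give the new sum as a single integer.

Old value at index 9: 41
New value at index 9: 7
Delta = 7 - 41 = -34
New sum = old_sum + delta = 304 + (-34) = 270

Answer: 270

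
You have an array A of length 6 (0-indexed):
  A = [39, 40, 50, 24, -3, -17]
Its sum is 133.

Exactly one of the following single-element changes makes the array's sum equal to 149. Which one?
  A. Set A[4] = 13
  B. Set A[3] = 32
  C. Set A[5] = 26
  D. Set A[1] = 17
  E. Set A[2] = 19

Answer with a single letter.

Option A: A[4] -3->13, delta=16, new_sum=133+(16)=149 <-- matches target
Option B: A[3] 24->32, delta=8, new_sum=133+(8)=141
Option C: A[5] -17->26, delta=43, new_sum=133+(43)=176
Option D: A[1] 40->17, delta=-23, new_sum=133+(-23)=110
Option E: A[2] 50->19, delta=-31, new_sum=133+(-31)=102

Answer: A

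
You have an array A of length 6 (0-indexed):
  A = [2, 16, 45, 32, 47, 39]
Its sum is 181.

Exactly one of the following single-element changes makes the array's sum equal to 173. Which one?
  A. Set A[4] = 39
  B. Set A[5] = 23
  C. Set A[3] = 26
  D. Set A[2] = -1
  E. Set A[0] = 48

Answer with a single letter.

Answer: A

Derivation:
Option A: A[4] 47->39, delta=-8, new_sum=181+(-8)=173 <-- matches target
Option B: A[5] 39->23, delta=-16, new_sum=181+(-16)=165
Option C: A[3] 32->26, delta=-6, new_sum=181+(-6)=175
Option D: A[2] 45->-1, delta=-46, new_sum=181+(-46)=135
Option E: A[0] 2->48, delta=46, new_sum=181+(46)=227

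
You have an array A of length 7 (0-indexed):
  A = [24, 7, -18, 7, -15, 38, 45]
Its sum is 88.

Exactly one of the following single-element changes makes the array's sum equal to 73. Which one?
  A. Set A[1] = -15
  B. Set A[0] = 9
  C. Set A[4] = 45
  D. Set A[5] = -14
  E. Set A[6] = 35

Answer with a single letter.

Option A: A[1] 7->-15, delta=-22, new_sum=88+(-22)=66
Option B: A[0] 24->9, delta=-15, new_sum=88+(-15)=73 <-- matches target
Option C: A[4] -15->45, delta=60, new_sum=88+(60)=148
Option D: A[5] 38->-14, delta=-52, new_sum=88+(-52)=36
Option E: A[6] 45->35, delta=-10, new_sum=88+(-10)=78

Answer: B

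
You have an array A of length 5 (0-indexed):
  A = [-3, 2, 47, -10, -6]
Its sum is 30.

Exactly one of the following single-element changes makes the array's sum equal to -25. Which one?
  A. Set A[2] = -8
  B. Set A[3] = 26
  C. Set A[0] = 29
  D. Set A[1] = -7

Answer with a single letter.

Answer: A

Derivation:
Option A: A[2] 47->-8, delta=-55, new_sum=30+(-55)=-25 <-- matches target
Option B: A[3] -10->26, delta=36, new_sum=30+(36)=66
Option C: A[0] -3->29, delta=32, new_sum=30+(32)=62
Option D: A[1] 2->-7, delta=-9, new_sum=30+(-9)=21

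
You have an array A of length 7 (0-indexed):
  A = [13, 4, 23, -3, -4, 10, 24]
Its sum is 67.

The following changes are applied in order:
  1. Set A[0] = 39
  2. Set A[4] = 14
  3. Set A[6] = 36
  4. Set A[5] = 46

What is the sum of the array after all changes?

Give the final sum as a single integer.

Answer: 159

Derivation:
Initial sum: 67
Change 1: A[0] 13 -> 39, delta = 26, sum = 93
Change 2: A[4] -4 -> 14, delta = 18, sum = 111
Change 3: A[6] 24 -> 36, delta = 12, sum = 123
Change 4: A[5] 10 -> 46, delta = 36, sum = 159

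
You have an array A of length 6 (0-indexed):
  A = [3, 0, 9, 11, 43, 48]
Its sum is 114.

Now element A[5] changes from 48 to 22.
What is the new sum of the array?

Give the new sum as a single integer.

Old value at index 5: 48
New value at index 5: 22
Delta = 22 - 48 = -26
New sum = old_sum + delta = 114 + (-26) = 88

Answer: 88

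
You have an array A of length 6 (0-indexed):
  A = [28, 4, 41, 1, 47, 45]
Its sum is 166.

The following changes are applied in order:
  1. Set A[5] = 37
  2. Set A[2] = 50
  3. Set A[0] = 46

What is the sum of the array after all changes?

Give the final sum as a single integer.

Answer: 185

Derivation:
Initial sum: 166
Change 1: A[5] 45 -> 37, delta = -8, sum = 158
Change 2: A[2] 41 -> 50, delta = 9, sum = 167
Change 3: A[0] 28 -> 46, delta = 18, sum = 185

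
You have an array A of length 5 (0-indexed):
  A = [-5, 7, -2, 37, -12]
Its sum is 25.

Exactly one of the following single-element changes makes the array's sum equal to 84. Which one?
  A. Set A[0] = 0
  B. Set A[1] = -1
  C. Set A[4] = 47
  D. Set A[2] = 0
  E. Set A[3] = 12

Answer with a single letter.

Option A: A[0] -5->0, delta=5, new_sum=25+(5)=30
Option B: A[1] 7->-1, delta=-8, new_sum=25+(-8)=17
Option C: A[4] -12->47, delta=59, new_sum=25+(59)=84 <-- matches target
Option D: A[2] -2->0, delta=2, new_sum=25+(2)=27
Option E: A[3] 37->12, delta=-25, new_sum=25+(-25)=0

Answer: C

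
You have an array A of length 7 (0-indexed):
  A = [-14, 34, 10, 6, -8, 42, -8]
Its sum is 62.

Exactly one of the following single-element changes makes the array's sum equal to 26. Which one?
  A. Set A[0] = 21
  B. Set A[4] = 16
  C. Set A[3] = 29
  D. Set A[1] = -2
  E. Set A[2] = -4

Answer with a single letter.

Answer: D

Derivation:
Option A: A[0] -14->21, delta=35, new_sum=62+(35)=97
Option B: A[4] -8->16, delta=24, new_sum=62+(24)=86
Option C: A[3] 6->29, delta=23, new_sum=62+(23)=85
Option D: A[1] 34->-2, delta=-36, new_sum=62+(-36)=26 <-- matches target
Option E: A[2] 10->-4, delta=-14, new_sum=62+(-14)=48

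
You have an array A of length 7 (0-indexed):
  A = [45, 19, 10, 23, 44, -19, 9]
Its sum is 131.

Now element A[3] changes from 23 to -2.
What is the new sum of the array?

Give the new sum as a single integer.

Old value at index 3: 23
New value at index 3: -2
Delta = -2 - 23 = -25
New sum = old_sum + delta = 131 + (-25) = 106

Answer: 106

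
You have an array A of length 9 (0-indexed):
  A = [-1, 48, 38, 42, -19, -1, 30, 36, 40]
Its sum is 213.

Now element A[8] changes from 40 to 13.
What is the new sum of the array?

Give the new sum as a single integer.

Answer: 186

Derivation:
Old value at index 8: 40
New value at index 8: 13
Delta = 13 - 40 = -27
New sum = old_sum + delta = 213 + (-27) = 186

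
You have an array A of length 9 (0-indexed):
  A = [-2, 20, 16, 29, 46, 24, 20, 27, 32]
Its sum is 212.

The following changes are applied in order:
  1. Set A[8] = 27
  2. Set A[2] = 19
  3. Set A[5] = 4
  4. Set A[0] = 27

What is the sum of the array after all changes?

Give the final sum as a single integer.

Initial sum: 212
Change 1: A[8] 32 -> 27, delta = -5, sum = 207
Change 2: A[2] 16 -> 19, delta = 3, sum = 210
Change 3: A[5] 24 -> 4, delta = -20, sum = 190
Change 4: A[0] -2 -> 27, delta = 29, sum = 219

Answer: 219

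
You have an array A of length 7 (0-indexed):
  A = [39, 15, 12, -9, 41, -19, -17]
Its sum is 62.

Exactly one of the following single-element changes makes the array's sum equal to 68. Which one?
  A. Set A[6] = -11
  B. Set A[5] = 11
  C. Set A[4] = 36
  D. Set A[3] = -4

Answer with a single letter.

Option A: A[6] -17->-11, delta=6, new_sum=62+(6)=68 <-- matches target
Option B: A[5] -19->11, delta=30, new_sum=62+(30)=92
Option C: A[4] 41->36, delta=-5, new_sum=62+(-5)=57
Option D: A[3] -9->-4, delta=5, new_sum=62+(5)=67

Answer: A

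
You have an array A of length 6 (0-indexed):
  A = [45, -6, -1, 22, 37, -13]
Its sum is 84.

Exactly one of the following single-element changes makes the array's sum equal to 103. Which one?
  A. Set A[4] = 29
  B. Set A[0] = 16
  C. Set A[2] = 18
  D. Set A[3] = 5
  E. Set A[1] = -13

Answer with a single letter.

Answer: C

Derivation:
Option A: A[4] 37->29, delta=-8, new_sum=84+(-8)=76
Option B: A[0] 45->16, delta=-29, new_sum=84+(-29)=55
Option C: A[2] -1->18, delta=19, new_sum=84+(19)=103 <-- matches target
Option D: A[3] 22->5, delta=-17, new_sum=84+(-17)=67
Option E: A[1] -6->-13, delta=-7, new_sum=84+(-7)=77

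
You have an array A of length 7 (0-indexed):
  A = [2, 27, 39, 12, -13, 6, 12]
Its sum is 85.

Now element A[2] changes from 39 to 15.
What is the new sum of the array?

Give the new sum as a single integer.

Old value at index 2: 39
New value at index 2: 15
Delta = 15 - 39 = -24
New sum = old_sum + delta = 85 + (-24) = 61

Answer: 61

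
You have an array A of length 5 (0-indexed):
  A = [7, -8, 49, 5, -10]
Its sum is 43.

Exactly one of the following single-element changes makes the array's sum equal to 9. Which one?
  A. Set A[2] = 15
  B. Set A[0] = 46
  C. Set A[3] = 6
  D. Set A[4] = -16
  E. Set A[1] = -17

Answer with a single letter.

Option A: A[2] 49->15, delta=-34, new_sum=43+(-34)=9 <-- matches target
Option B: A[0] 7->46, delta=39, new_sum=43+(39)=82
Option C: A[3] 5->6, delta=1, new_sum=43+(1)=44
Option D: A[4] -10->-16, delta=-6, new_sum=43+(-6)=37
Option E: A[1] -8->-17, delta=-9, new_sum=43+(-9)=34

Answer: A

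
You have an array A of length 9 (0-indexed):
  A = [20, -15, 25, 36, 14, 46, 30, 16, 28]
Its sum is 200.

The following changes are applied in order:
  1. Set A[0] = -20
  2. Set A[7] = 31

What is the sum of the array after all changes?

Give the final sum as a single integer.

Initial sum: 200
Change 1: A[0] 20 -> -20, delta = -40, sum = 160
Change 2: A[7] 16 -> 31, delta = 15, sum = 175

Answer: 175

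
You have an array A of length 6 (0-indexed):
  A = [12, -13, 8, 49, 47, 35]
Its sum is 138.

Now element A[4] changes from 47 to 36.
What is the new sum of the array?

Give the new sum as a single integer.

Answer: 127

Derivation:
Old value at index 4: 47
New value at index 4: 36
Delta = 36 - 47 = -11
New sum = old_sum + delta = 138 + (-11) = 127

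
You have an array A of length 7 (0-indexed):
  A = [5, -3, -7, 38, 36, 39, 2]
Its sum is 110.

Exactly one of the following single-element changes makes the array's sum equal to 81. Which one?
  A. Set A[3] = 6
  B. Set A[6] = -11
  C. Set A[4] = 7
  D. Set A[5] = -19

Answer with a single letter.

Option A: A[3] 38->6, delta=-32, new_sum=110+(-32)=78
Option B: A[6] 2->-11, delta=-13, new_sum=110+(-13)=97
Option C: A[4] 36->7, delta=-29, new_sum=110+(-29)=81 <-- matches target
Option D: A[5] 39->-19, delta=-58, new_sum=110+(-58)=52

Answer: C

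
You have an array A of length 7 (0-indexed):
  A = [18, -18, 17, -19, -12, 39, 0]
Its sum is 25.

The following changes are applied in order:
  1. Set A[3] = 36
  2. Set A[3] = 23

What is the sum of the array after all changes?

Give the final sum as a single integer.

Initial sum: 25
Change 1: A[3] -19 -> 36, delta = 55, sum = 80
Change 2: A[3] 36 -> 23, delta = -13, sum = 67

Answer: 67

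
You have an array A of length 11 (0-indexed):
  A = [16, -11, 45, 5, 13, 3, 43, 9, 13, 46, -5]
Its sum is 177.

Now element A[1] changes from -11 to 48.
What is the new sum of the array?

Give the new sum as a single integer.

Answer: 236

Derivation:
Old value at index 1: -11
New value at index 1: 48
Delta = 48 - -11 = 59
New sum = old_sum + delta = 177 + (59) = 236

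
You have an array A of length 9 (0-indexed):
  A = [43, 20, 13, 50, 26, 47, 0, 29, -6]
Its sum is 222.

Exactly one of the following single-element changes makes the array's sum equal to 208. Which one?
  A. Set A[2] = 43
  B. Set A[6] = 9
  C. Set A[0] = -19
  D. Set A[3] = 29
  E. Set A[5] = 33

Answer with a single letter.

Option A: A[2] 13->43, delta=30, new_sum=222+(30)=252
Option B: A[6] 0->9, delta=9, new_sum=222+(9)=231
Option C: A[0] 43->-19, delta=-62, new_sum=222+(-62)=160
Option D: A[3] 50->29, delta=-21, new_sum=222+(-21)=201
Option E: A[5] 47->33, delta=-14, new_sum=222+(-14)=208 <-- matches target

Answer: E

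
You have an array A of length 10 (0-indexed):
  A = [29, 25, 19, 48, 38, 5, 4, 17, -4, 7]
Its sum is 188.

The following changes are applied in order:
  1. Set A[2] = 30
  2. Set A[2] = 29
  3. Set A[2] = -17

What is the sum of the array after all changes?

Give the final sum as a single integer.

Initial sum: 188
Change 1: A[2] 19 -> 30, delta = 11, sum = 199
Change 2: A[2] 30 -> 29, delta = -1, sum = 198
Change 3: A[2] 29 -> -17, delta = -46, sum = 152

Answer: 152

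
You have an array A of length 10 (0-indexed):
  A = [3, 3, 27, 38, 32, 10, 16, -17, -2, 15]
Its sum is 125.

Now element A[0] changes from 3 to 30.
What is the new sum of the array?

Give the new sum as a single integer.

Answer: 152

Derivation:
Old value at index 0: 3
New value at index 0: 30
Delta = 30 - 3 = 27
New sum = old_sum + delta = 125 + (27) = 152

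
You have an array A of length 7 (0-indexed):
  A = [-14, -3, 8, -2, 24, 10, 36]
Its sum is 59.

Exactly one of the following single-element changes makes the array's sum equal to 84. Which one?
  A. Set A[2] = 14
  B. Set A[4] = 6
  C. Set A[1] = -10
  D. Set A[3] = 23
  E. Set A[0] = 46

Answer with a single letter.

Option A: A[2] 8->14, delta=6, new_sum=59+(6)=65
Option B: A[4] 24->6, delta=-18, new_sum=59+(-18)=41
Option C: A[1] -3->-10, delta=-7, new_sum=59+(-7)=52
Option D: A[3] -2->23, delta=25, new_sum=59+(25)=84 <-- matches target
Option E: A[0] -14->46, delta=60, new_sum=59+(60)=119

Answer: D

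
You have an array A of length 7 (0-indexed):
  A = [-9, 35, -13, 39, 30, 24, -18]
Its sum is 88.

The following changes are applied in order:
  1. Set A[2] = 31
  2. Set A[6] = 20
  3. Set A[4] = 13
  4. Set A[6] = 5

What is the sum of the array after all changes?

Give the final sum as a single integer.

Initial sum: 88
Change 1: A[2] -13 -> 31, delta = 44, sum = 132
Change 2: A[6] -18 -> 20, delta = 38, sum = 170
Change 3: A[4] 30 -> 13, delta = -17, sum = 153
Change 4: A[6] 20 -> 5, delta = -15, sum = 138

Answer: 138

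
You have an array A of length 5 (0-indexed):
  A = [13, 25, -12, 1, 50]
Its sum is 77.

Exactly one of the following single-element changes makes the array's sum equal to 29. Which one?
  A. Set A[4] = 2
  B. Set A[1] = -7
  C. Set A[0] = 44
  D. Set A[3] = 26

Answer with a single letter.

Answer: A

Derivation:
Option A: A[4] 50->2, delta=-48, new_sum=77+(-48)=29 <-- matches target
Option B: A[1] 25->-7, delta=-32, new_sum=77+(-32)=45
Option C: A[0] 13->44, delta=31, new_sum=77+(31)=108
Option D: A[3] 1->26, delta=25, new_sum=77+(25)=102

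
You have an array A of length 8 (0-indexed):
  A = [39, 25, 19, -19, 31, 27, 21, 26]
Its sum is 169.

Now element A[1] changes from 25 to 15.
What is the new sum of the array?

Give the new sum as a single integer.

Answer: 159

Derivation:
Old value at index 1: 25
New value at index 1: 15
Delta = 15 - 25 = -10
New sum = old_sum + delta = 169 + (-10) = 159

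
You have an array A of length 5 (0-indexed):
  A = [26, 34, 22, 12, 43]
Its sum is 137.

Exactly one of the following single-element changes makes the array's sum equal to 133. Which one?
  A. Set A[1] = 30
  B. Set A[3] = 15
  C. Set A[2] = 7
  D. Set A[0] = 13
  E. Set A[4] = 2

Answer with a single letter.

Answer: A

Derivation:
Option A: A[1] 34->30, delta=-4, new_sum=137+(-4)=133 <-- matches target
Option B: A[3] 12->15, delta=3, new_sum=137+(3)=140
Option C: A[2] 22->7, delta=-15, new_sum=137+(-15)=122
Option D: A[0] 26->13, delta=-13, new_sum=137+(-13)=124
Option E: A[4] 43->2, delta=-41, new_sum=137+(-41)=96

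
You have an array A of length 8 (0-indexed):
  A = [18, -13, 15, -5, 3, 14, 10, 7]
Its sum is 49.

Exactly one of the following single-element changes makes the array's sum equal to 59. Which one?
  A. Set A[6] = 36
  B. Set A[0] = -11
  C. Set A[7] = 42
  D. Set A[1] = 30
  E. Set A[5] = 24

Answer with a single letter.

Option A: A[6] 10->36, delta=26, new_sum=49+(26)=75
Option B: A[0] 18->-11, delta=-29, new_sum=49+(-29)=20
Option C: A[7] 7->42, delta=35, new_sum=49+(35)=84
Option D: A[1] -13->30, delta=43, new_sum=49+(43)=92
Option E: A[5] 14->24, delta=10, new_sum=49+(10)=59 <-- matches target

Answer: E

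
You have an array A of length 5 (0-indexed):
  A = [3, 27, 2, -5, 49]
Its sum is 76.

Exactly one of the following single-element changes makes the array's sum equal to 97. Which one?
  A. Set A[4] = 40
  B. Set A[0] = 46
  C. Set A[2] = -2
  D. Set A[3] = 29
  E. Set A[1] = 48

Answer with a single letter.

Answer: E

Derivation:
Option A: A[4] 49->40, delta=-9, new_sum=76+(-9)=67
Option B: A[0] 3->46, delta=43, new_sum=76+(43)=119
Option C: A[2] 2->-2, delta=-4, new_sum=76+(-4)=72
Option D: A[3] -5->29, delta=34, new_sum=76+(34)=110
Option E: A[1] 27->48, delta=21, new_sum=76+(21)=97 <-- matches target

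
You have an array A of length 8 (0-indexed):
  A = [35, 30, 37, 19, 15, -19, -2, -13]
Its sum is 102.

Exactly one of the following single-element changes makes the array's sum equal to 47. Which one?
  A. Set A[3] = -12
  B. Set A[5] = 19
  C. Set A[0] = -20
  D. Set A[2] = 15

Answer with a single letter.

Option A: A[3] 19->-12, delta=-31, new_sum=102+(-31)=71
Option B: A[5] -19->19, delta=38, new_sum=102+(38)=140
Option C: A[0] 35->-20, delta=-55, new_sum=102+(-55)=47 <-- matches target
Option D: A[2] 37->15, delta=-22, new_sum=102+(-22)=80

Answer: C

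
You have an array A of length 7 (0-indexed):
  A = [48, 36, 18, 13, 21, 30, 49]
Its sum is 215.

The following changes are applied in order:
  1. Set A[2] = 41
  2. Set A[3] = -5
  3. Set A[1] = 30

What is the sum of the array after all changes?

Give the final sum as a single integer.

Answer: 214

Derivation:
Initial sum: 215
Change 1: A[2] 18 -> 41, delta = 23, sum = 238
Change 2: A[3] 13 -> -5, delta = -18, sum = 220
Change 3: A[1] 36 -> 30, delta = -6, sum = 214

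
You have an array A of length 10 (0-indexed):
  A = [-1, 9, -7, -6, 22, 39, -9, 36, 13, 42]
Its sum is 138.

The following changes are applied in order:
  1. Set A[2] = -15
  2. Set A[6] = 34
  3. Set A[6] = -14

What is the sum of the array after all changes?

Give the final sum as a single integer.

Answer: 125

Derivation:
Initial sum: 138
Change 1: A[2] -7 -> -15, delta = -8, sum = 130
Change 2: A[6] -9 -> 34, delta = 43, sum = 173
Change 3: A[6] 34 -> -14, delta = -48, sum = 125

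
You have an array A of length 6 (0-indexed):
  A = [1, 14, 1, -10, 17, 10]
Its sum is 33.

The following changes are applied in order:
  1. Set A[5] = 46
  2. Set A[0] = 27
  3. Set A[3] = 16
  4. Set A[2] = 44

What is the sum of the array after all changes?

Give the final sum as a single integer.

Answer: 164

Derivation:
Initial sum: 33
Change 1: A[5] 10 -> 46, delta = 36, sum = 69
Change 2: A[0] 1 -> 27, delta = 26, sum = 95
Change 3: A[3] -10 -> 16, delta = 26, sum = 121
Change 4: A[2] 1 -> 44, delta = 43, sum = 164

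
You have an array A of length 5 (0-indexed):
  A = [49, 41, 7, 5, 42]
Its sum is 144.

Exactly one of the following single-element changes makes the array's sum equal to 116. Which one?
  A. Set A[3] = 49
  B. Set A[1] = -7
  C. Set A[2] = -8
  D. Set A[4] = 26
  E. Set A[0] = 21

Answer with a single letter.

Answer: E

Derivation:
Option A: A[3] 5->49, delta=44, new_sum=144+(44)=188
Option B: A[1] 41->-7, delta=-48, new_sum=144+(-48)=96
Option C: A[2] 7->-8, delta=-15, new_sum=144+(-15)=129
Option D: A[4] 42->26, delta=-16, new_sum=144+(-16)=128
Option E: A[0] 49->21, delta=-28, new_sum=144+(-28)=116 <-- matches target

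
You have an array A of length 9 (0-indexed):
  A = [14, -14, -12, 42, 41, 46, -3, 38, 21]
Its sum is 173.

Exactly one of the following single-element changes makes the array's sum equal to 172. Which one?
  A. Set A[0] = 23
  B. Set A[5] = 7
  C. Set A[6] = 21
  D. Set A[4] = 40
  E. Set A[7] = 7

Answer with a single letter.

Answer: D

Derivation:
Option A: A[0] 14->23, delta=9, new_sum=173+(9)=182
Option B: A[5] 46->7, delta=-39, new_sum=173+(-39)=134
Option C: A[6] -3->21, delta=24, new_sum=173+(24)=197
Option D: A[4] 41->40, delta=-1, new_sum=173+(-1)=172 <-- matches target
Option E: A[7] 38->7, delta=-31, new_sum=173+(-31)=142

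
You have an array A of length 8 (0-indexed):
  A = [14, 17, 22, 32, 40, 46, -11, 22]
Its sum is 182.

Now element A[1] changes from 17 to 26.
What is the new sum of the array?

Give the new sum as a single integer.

Old value at index 1: 17
New value at index 1: 26
Delta = 26 - 17 = 9
New sum = old_sum + delta = 182 + (9) = 191

Answer: 191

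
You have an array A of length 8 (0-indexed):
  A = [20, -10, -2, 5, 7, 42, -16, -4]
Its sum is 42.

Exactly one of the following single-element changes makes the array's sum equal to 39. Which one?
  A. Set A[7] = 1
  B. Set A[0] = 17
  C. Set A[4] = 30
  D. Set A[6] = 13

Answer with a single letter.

Option A: A[7] -4->1, delta=5, new_sum=42+(5)=47
Option B: A[0] 20->17, delta=-3, new_sum=42+(-3)=39 <-- matches target
Option C: A[4] 7->30, delta=23, new_sum=42+(23)=65
Option D: A[6] -16->13, delta=29, new_sum=42+(29)=71

Answer: B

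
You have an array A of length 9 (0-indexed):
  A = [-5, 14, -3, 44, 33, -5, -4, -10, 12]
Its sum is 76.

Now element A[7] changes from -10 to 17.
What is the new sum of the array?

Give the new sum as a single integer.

Old value at index 7: -10
New value at index 7: 17
Delta = 17 - -10 = 27
New sum = old_sum + delta = 76 + (27) = 103

Answer: 103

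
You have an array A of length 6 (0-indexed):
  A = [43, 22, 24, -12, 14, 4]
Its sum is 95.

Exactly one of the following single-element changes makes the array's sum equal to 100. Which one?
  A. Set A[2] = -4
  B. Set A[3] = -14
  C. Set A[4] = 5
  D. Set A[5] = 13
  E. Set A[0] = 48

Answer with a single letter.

Option A: A[2] 24->-4, delta=-28, new_sum=95+(-28)=67
Option B: A[3] -12->-14, delta=-2, new_sum=95+(-2)=93
Option C: A[4] 14->5, delta=-9, new_sum=95+(-9)=86
Option D: A[5] 4->13, delta=9, new_sum=95+(9)=104
Option E: A[0] 43->48, delta=5, new_sum=95+(5)=100 <-- matches target

Answer: E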